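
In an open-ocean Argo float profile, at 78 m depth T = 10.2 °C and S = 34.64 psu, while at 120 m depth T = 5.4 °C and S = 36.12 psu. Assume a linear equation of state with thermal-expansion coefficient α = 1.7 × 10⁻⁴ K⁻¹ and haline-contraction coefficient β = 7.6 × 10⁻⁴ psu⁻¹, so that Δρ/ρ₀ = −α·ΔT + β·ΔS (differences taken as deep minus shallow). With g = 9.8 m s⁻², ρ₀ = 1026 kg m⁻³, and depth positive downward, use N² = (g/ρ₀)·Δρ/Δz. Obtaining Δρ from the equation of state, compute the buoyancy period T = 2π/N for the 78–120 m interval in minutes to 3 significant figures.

ΔT = -4.8 K, ΔS = +1.48 psu (deep − shallow).
Δρ/ρ₀ = −αΔT + βΔS = 8.16 × 10⁻⁴ + 1.1248 × 10⁻³ = 1.9408 × 10⁻³, so Δρ ≈ 1.991 kg m⁻³.
N² = (g/ρ₀)·Δρ/Δz = g·(Δρ/ρ₀)/Δz = 9.8 × 1.9408 × 10⁻³ / 42 = 4.5285 × 10⁻⁴ s⁻².
N = √(4.5285 × 10⁻⁴) = 0.021280 rad s⁻¹ → T = 2π/N = 295.26 s = 4.9210 min ≈ 4.92 min.

4.92 min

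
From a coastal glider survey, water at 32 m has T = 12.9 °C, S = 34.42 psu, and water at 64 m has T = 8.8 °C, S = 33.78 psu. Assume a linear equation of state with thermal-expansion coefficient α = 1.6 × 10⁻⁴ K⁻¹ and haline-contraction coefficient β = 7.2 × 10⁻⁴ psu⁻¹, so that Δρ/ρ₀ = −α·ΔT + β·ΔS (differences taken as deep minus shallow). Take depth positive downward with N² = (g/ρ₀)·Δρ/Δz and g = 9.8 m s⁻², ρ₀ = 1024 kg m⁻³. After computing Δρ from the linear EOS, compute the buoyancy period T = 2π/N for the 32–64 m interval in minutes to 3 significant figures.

13.5 min

ΔT = -4.1 K, ΔS = -0.64 psu (deep − shallow).
Δρ/ρ₀ = −αΔT + βΔS = 6.56 × 10⁻⁴ − 4.608 × 10⁻⁴ = 1.952 × 10⁻⁴, so Δρ ≈ 0.1999 kg m⁻³.
N² = (g/ρ₀)·Δρ/Δz = g·(Δρ/ρ₀)/Δz = 9.8 × 1.952 × 10⁻⁴ / 32 = 5.9780 × 10⁻⁵ s⁻².
N = √(5.9780 × 10⁻⁵) = 7.7318 × 10⁻³ rad s⁻¹ → T = 2π/N = 812.64 s = 13.544 min ≈ 13.5 min.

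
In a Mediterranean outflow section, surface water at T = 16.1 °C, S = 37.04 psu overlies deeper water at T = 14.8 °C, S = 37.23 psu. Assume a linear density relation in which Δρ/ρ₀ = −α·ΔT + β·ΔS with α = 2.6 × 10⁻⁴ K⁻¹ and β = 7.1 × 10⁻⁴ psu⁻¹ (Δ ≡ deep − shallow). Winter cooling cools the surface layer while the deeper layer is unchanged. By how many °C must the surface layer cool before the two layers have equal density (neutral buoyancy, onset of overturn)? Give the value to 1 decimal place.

1.8 °C

Neutral buoyancy requires Δρ = 0, i.e. −α(T_deep − T_surf′) + β(S_deep − S_surf) = 0.
T_surf′ = T_deep − (β/α)·ΔS = 14.8 − (7.1 × 10⁻⁴/2.6 × 10⁻⁴)·(+0.19) = 14.281 °C.
Cooling required: 16.1 − (14.281) = 1.819 °C.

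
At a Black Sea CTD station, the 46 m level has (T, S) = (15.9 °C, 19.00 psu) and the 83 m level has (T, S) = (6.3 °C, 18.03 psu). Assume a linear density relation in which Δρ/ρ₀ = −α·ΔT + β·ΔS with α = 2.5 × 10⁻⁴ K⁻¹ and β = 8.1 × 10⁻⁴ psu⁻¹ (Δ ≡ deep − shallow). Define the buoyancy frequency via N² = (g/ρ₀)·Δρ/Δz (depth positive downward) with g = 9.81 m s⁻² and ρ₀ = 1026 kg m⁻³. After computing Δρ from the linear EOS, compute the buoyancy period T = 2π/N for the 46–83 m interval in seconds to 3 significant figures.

ΔT = -9.6 K, ΔS = -0.97 psu (deep − shallow).
Δρ/ρ₀ = −αΔT + βΔS = 2.40 × 10⁻³ − 7.857 × 10⁻⁴ = 1.6143 × 10⁻³, so Δρ ≈ 1.656 kg m⁻³.
N² = (g/ρ₀)·Δρ/Δz = g·(Δρ/ρ₀)/Δz = 9.81 × 1.6143 × 10⁻³ / 37 = 4.2801 × 10⁻⁴ s⁻².
N = √(4.2801 × 10⁻⁴) = 0.020688 rad s⁻¹ → T = 2π/N = 303.71 s ≈ 304 s.

304 s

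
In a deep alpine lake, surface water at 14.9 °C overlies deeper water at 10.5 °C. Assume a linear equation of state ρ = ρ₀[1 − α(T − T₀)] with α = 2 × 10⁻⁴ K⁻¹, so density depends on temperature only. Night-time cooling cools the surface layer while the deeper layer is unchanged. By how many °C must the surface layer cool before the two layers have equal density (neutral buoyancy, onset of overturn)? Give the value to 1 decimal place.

4.4 °C

With temperature the only control, equal density requires T_surf′ = T_deep.
T_surf′ = 10.5 °C.
Cooling required: 14.9 − 10.5 = 4.4 °C.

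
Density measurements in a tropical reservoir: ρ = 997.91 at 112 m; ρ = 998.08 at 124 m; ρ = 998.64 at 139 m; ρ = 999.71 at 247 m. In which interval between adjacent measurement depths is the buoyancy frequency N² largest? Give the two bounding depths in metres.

124–139 m

Compute the density gradient over each adjacent pair:
  112–124 m: Δρ/Δz = 0.17/12 = 0.014 kg m⁻⁴
  124–139 m: Δρ/Δz = 0.56/15 = 0.037 kg m⁻⁴
  139–247 m: Δρ/Δz = 1.07/108 = 9.9 × 10⁻³ kg m⁻⁴
The largest gradient is in the 124–139 m interval — the pycnocline.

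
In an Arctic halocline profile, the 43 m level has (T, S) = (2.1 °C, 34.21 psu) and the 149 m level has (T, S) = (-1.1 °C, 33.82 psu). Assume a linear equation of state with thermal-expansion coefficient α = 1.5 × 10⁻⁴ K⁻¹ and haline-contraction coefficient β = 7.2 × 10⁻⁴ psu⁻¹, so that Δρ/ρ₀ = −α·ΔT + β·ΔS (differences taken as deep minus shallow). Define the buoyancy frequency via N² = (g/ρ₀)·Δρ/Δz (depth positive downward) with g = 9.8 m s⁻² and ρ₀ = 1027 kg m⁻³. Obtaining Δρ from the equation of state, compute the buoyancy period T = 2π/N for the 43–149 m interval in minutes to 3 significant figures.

24.4 min

ΔT = -3.2 K, ΔS = -0.39 psu (deep − shallow).
Δρ/ρ₀ = −αΔT + βΔS = 4.80 × 10⁻⁴ − 2.808 × 10⁻⁴ = 1.992 × 10⁻⁴, so Δρ ≈ 0.2046 kg m⁻³.
N² = (g/ρ₀)·Δρ/Δz = g·(Δρ/ρ₀)/Δz = 9.8 × 1.992 × 10⁻⁴ / 106 = 1.8417 × 10⁻⁵ s⁻².
N = √(1.8417 × 10⁻⁵) = 4.2915 × 10⁻³ rad s⁻¹ → T = 2π/N = 1.4641 × 10³ s = 24.402 min ≈ 24.4 min.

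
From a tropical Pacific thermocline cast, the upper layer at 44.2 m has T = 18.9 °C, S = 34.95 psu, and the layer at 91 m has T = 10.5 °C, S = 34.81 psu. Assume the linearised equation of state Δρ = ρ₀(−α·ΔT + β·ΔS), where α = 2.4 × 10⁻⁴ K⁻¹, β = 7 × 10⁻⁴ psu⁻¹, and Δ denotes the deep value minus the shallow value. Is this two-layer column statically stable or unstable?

stable

ΔT = 10.5 − 18.9 = -8.4 K and ΔS = 34.81 − 34.95 = -0.14 psu (deep − shallow).
−αΔT = 2.016 × 10⁻³; βΔS = -9.80 × 10⁻⁵; sum Δρ/ρ₀ = 1.918 × 10⁻³.
Δρ/ρ₀ > 0, so Δρ > 0: deeper water is denser → statically stable.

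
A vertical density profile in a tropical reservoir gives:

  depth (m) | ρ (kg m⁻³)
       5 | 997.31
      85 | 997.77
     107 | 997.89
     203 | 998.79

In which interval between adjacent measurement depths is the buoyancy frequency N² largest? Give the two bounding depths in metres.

107–203 m

Compute the density gradient over each adjacent pair:
  5–85 m: Δρ/Δz = 0.46/80 = 5.7 × 10⁻³ kg m⁻⁴
  85–107 m: Δρ/Δz = 0.12/22 = 5.5 × 10⁻³ kg m⁻⁴
  107–203 m: Δρ/Δz = 0.90/96 = 9.4 × 10⁻³ kg m⁻⁴
The largest gradient is in the 107–203 m interval — the pycnocline.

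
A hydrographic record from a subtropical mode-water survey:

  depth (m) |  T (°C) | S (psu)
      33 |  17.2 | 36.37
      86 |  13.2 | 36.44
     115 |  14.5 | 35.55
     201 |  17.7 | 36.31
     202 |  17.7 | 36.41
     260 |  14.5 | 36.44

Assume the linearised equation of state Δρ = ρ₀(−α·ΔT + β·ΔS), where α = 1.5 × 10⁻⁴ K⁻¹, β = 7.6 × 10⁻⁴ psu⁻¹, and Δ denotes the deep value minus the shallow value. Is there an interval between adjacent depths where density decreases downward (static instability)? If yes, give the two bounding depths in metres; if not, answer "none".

86–115 m

Evaluate Δρ/ρ₀ = −αΔT + βΔS across each adjacent pair:
  33–86 m: −αΔT+βΔS = −(1.5 × 10⁻⁴)(-4.0)+(7.6 × 10⁻⁴)(+0.07) = 6.5 × 10⁻⁴ → stable
  86–115 m: −αΔT+βΔS = −(1.5 × 10⁻⁴)(+1.3)+(7.6 × 10⁻⁴)(-0.89) = -8.7 × 10⁻⁴ → UNSTABLE
  115–201 m: −αΔT+βΔS = −(1.5 × 10⁻⁴)(+3.2)+(7.6 × 10⁻⁴)(+0.76) = 9.8 × 10⁻⁵ → stable
  201–202 m: −αΔT+βΔS = −(1.5 × 10⁻⁴)(+0.0)+(7.6 × 10⁻⁴)(+0.10) = 7.6 × 10⁻⁵ → stable
  202–260 m: −αΔT+βΔS = −(1.5 × 10⁻⁴)(-3.2)+(7.6 × 10⁻⁴)(+0.03) = 5.0 × 10⁻⁴ → stable
The 86–115 m interval has Δρ < 0: lighter water underlies denser water.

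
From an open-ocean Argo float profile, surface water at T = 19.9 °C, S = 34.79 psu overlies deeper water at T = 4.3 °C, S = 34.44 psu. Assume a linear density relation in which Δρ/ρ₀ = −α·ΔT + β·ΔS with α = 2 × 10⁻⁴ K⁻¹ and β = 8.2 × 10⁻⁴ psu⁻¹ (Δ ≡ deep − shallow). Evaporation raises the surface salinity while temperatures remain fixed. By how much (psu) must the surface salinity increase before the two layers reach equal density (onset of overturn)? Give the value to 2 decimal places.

3.45 psu

Neutral buoyancy requires −α(T_deep − T_surf) + β(S_deep − S_surf′) = 0.
S_surf′ = S_deep − (α/β)·ΔT = 34.44 − (2 × 10⁻⁴/8.2 × 10⁻⁴)·(-15.6) = 38.2449 psu.
Increase required: 38.2449 − 34.79 = 3.4549 psu.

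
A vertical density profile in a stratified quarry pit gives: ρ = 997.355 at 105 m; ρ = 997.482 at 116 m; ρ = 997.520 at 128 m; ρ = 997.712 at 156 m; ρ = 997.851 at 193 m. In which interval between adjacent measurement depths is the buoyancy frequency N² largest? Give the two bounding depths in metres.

Compute the density gradient over each adjacent pair:
  105–116 m: Δρ/Δz = 0.127/11 = 0.012 kg m⁻⁴
  116–128 m: Δρ/Δz = 0.038/12 = 3.2 × 10⁻³ kg m⁻⁴
  128–156 m: Δρ/Δz = 0.192/28 = 6.9 × 10⁻³ kg m⁻⁴
  156–193 m: Δρ/Δz = 0.139/37 = 3.8 × 10⁻³ kg m⁻⁴
The largest gradient is in the 105–116 m interval — the pycnocline.

105–116 m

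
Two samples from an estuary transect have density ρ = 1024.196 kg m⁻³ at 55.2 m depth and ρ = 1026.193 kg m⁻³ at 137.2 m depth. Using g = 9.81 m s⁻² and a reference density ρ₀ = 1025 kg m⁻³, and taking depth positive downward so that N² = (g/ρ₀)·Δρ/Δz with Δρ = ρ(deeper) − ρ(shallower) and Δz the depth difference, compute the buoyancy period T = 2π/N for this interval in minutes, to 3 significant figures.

6.86 min

Δρ = 1026.193 − 1024.196 = 1.997 kg m⁻³ over Δz = 137.2 − 55.2 = 82 m.
N² = (9.81/1025) × (1.997/82) = 2.3308 × 10⁻⁴ s⁻².
N = √(2.3308 × 10⁻⁴) = 0.015267 rad s⁻¹, so T = 2π/N = 411.55 s = 6.8592 min ≈ 6.86 min.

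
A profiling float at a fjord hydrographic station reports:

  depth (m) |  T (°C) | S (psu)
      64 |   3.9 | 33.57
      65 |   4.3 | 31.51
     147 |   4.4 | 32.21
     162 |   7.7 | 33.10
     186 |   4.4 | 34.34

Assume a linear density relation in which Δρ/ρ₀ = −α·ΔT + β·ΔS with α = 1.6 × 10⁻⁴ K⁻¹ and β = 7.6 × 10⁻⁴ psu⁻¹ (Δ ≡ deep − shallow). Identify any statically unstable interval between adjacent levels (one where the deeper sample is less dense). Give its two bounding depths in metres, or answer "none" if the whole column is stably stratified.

64–65 m

Evaluate Δρ/ρ₀ = −αΔT + βΔS across each adjacent pair:
  64–65 m: −αΔT+βΔS = −(1.6 × 10⁻⁴)(+0.4)+(7.6 × 10⁻⁴)(-2.06) = -1.6 × 10⁻³ → UNSTABLE
  65–147 m: −αΔT+βΔS = −(1.6 × 10⁻⁴)(+0.1)+(7.6 × 10⁻⁴)(+0.70) = 5.2 × 10⁻⁴ → stable
  147–162 m: −αΔT+βΔS = −(1.6 × 10⁻⁴)(+3.3)+(7.6 × 10⁻⁴)(+0.89) = 1.5 × 10⁻⁴ → stable
  162–186 m: −αΔT+βΔS = −(1.6 × 10⁻⁴)(-3.3)+(7.6 × 10⁻⁴)(+1.24) = 1.5 × 10⁻³ → stable
The 64–65 m interval has Δρ < 0: lighter water underlies denser water.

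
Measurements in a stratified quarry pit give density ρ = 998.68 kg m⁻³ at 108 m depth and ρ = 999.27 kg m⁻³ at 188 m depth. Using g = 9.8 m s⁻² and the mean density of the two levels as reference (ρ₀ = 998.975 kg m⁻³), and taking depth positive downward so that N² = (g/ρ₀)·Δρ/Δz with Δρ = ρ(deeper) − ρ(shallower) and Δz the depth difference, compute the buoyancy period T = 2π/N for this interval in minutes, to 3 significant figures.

12.3 min

Δρ = 999.27 − 998.68 = 0.59 kg m⁻³ over Δz = 188 − 108 = 80 m.
N² = (9.8/998.975) × (0.59/80) = 7.2349 × 10⁻⁵ s⁻².
N = √(7.2349 × 10⁻⁵) = 8.5058 × 10⁻³ rad s⁻¹, so T = 2π/N = 738.69 s = 12.312 min ≈ 12.3 min.
A positive N² confirms static stability across the interval.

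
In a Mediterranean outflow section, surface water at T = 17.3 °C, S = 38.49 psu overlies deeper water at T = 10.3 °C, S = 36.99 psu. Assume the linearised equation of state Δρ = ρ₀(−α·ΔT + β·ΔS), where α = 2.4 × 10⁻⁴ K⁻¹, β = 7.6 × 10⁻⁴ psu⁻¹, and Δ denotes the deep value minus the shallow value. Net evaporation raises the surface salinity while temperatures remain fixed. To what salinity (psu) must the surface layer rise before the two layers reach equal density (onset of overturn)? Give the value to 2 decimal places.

Neutral buoyancy requires −α(T_deep − T_surf) + β(S_deep − S_surf′) = 0.
S_surf′ = S_deep − (α/β)·ΔT = 36.99 − (2.4 × 10⁻⁴/7.6 × 10⁻⁴)·(-7.0) = 39.2005 psu.
Increase required: 39.2005 − 38.49 = 0.7105 psu.

39.20 psu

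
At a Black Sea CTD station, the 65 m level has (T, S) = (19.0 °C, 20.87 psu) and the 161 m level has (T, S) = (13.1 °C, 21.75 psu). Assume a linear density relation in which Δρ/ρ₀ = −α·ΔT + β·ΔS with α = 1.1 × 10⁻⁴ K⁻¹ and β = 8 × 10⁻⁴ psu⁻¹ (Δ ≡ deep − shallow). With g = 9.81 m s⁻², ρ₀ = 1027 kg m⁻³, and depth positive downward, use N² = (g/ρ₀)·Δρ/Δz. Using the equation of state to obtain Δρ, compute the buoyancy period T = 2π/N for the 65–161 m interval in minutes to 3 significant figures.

8.91 min

ΔT = -5.9 K, ΔS = +0.88 psu (deep − shallow).
Δρ/ρ₀ = −αΔT + βΔS = 6.49 × 10⁻⁴ + 7.04 × 10⁻⁴ = 1.353 × 10⁻³, so Δρ ≈ 1.390 kg m⁻³.
N² = (g/ρ₀)·Δρ/Δz = g·(Δρ/ρ₀)/Δz = 9.81 × 1.353 × 10⁻³ / 96 = 1.3826 × 10⁻⁴ s⁻².
N = √(1.3826 × 10⁻⁴) = 0.011758 rad s⁻¹ → T = 2π/N = 534.38 s = 8.9063 min ≈ 8.91 min.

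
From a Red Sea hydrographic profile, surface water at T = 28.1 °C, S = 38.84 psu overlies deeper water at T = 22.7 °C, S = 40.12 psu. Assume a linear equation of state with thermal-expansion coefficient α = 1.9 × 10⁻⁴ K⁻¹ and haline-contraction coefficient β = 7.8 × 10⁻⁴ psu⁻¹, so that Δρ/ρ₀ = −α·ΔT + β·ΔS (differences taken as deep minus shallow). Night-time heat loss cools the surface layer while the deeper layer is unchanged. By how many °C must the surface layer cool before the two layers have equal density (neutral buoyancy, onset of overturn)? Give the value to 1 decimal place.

10.7 °C

Neutral buoyancy requires Δρ = 0, i.e. −α(T_deep − T_surf′) + β(S_deep − S_surf) = 0.
T_surf′ = T_deep − (β/α)·ΔS = 22.7 − (7.8 × 10⁻⁴/1.9 × 10⁻⁴)·(+1.28) = 17.445 °C.
Cooling required: 28.1 − (17.445) = 10.655 °C.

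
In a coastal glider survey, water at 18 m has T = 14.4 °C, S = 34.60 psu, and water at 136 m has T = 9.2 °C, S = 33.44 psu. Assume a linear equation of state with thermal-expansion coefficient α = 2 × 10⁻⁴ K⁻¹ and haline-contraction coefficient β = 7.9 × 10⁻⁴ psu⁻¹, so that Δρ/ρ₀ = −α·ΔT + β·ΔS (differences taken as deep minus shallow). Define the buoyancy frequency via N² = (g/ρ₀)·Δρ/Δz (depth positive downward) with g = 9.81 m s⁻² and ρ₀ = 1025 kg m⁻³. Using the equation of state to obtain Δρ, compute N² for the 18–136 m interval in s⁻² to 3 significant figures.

ΔT = -5.2 K, ΔS = -1.16 psu (deep − shallow).
Δρ/ρ₀ = −αΔT + βΔS = 1.04 × 10⁻³ − 9.164 × 10⁻⁴ = 1.236 × 10⁻⁴, so Δρ ≈ 0.1267 kg m⁻³.
N² = (g/ρ₀)·Δρ/Δz = g·(Δρ/ρ₀)/Δz = 9.81 × 1.236 × 10⁻⁴ / 118 = 1.0276 × 10⁻⁵ s⁻² ≈ 1.03 × 10⁻⁵ s⁻².

1.03 × 10⁻⁵ s⁻²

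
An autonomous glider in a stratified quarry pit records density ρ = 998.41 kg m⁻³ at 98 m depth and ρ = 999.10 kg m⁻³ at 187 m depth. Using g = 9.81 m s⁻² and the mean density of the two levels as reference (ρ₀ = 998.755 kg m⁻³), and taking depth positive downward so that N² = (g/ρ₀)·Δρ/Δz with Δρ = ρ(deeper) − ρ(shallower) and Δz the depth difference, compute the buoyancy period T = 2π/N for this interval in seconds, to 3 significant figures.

720 s

Δρ = 999.10 − 998.41 = 0.69 kg m⁻³ over Δz = 187 − 98 = 89 m.
N² = (9.81/998.755) × (0.69/89) = 7.6150 × 10⁻⁵ s⁻².
N = √(7.6150 × 10⁻⁵) = 8.7264 × 10⁻³ rad s⁻¹, so T = 2π/N = 720.02 s ≈ 720 s.
Since Δρ > 0 the layer is stably stratified.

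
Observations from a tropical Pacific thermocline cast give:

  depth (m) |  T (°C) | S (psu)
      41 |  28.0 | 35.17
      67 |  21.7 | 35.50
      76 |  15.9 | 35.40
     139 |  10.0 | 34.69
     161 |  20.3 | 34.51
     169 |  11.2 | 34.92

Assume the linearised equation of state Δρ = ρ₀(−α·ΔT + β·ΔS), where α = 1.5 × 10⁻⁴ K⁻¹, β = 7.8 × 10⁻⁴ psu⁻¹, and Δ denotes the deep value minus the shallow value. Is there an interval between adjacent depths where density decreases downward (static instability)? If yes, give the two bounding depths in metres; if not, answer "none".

139–161 m

Evaluate Δρ/ρ₀ = −αΔT + βΔS across each adjacent pair:
  41–67 m: −αΔT+βΔS = −(1.5 × 10⁻⁴)(-6.3)+(7.8 × 10⁻⁴)(+0.33) = 1.2 × 10⁻³ → stable
  67–76 m: −αΔT+βΔS = −(1.5 × 10⁻⁴)(-5.8)+(7.8 × 10⁻⁴)(-0.10) = 7.9 × 10⁻⁴ → stable
  76–139 m: −αΔT+βΔS = −(1.5 × 10⁻⁴)(-5.9)+(7.8 × 10⁻⁴)(-0.71) = 3.3 × 10⁻⁴ → stable
  139–161 m: −αΔT+βΔS = −(1.5 × 10⁻⁴)(+10.3)+(7.8 × 10⁻⁴)(-0.18) = -1.7 × 10⁻³ → UNSTABLE
  161–169 m: −αΔT+βΔS = −(1.5 × 10⁻⁴)(-9.1)+(7.8 × 10⁻⁴)(+0.41) = 1.7 × 10⁻³ → stable
The 139–161 m interval has Δρ < 0: lighter water underlies denser water.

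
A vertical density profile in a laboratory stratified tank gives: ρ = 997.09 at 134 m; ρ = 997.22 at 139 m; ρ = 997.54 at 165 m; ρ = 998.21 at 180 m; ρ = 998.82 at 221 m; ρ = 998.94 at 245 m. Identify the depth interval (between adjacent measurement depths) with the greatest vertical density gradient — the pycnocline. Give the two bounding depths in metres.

165–180 m

Compute the density gradient over each adjacent pair:
  134–139 m: Δρ/Δz = 0.13/5 = 0.026 kg m⁻⁴
  139–165 m: Δρ/Δz = 0.32/26 = 0.012 kg m⁻⁴
  165–180 m: Δρ/Δz = 0.67/15 = 0.045 kg m⁻⁴
  180–221 m: Δρ/Δz = 0.61/41 = 0.015 kg m⁻⁴
  221–245 m: Δρ/Δz = 0.12/24 = 5.0 × 10⁻³ kg m⁻⁴
The largest gradient is in the 165–180 m interval — the pycnocline.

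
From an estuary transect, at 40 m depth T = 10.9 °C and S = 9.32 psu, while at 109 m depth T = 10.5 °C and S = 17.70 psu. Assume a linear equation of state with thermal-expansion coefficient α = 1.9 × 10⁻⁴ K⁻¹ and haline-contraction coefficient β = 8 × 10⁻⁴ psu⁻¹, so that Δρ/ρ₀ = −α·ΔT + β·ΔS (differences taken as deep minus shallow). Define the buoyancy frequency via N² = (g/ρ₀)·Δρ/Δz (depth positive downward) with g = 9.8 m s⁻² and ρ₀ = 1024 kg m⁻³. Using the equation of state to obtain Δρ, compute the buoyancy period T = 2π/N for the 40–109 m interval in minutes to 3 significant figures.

3.37 min

ΔT = -0.4 K, ΔS = +8.38 psu (deep − shallow).
Δρ/ρ₀ = −αΔT + βΔS = 7.60 × 10⁻⁵ + 6.704 × 10⁻³ = 6.78 × 10⁻³, so Δρ ≈ 6.943 kg m⁻³.
N² = (g/ρ₀)·Δρ/Δz = g·(Δρ/ρ₀)/Δz = 9.8 × 6.78 × 10⁻³ / 69 = 9.6296 × 10⁻⁴ s⁻².
N = √(9.6296 × 10⁻⁴) = 0.031032 rad s⁻¹ → T = 2π/N = 202.47 s = 3.3745 min ≈ 3.37 min.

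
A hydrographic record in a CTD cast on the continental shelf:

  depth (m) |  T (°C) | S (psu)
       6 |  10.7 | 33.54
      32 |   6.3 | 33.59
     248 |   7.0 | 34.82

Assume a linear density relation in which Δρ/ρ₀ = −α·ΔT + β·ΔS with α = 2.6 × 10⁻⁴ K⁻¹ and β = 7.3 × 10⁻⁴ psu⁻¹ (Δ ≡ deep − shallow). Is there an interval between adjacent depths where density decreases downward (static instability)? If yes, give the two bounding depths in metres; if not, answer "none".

none

Evaluate Δρ/ρ₀ = −αΔT + βΔS across each adjacent pair:
  6–32 m: −αΔT+βΔS = −(2.6 × 10⁻⁴)(-4.4)+(7.3 × 10⁻⁴)(+0.05) = 1.2 × 10⁻³ → stable
  32–248 m: −αΔT+βΔS = −(2.6 × 10⁻⁴)(+0.7)+(7.3 × 10⁻⁴)(+1.23) = 7.2 × 10⁻⁴ → stable
Every interval has Δρ > 0: the column is stably stratified throughout.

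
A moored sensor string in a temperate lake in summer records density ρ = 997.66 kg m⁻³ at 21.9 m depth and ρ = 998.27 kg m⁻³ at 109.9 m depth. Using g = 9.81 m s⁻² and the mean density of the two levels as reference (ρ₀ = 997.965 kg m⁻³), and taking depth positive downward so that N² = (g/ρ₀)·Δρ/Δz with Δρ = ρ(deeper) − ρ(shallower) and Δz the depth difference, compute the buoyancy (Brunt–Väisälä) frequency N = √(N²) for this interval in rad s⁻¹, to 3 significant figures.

8.25 × 10⁻³ rad s⁻¹

Δρ = 998.27 − 997.66 = 0.61 kg m⁻³ over Δz = 109.9 − 21.9 = 88 m.
N² = (9.81/997.965) × (0.61/88) = 6.8140 × 10⁻⁵ s⁻².
N = √(6.8140 × 10⁻⁵) = 8.2547 × 10⁻³ rad s⁻¹ ≈ 8.25 × 10⁻³ rad s⁻¹.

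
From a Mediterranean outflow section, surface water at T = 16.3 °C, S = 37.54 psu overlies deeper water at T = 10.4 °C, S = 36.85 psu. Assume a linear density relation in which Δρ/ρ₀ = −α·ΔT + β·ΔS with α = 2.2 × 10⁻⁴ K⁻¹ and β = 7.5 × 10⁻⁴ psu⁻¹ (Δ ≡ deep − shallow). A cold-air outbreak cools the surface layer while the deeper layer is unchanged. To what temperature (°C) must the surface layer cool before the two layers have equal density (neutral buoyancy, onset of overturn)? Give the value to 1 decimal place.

Neutral buoyancy requires Δρ = 0, i.e. −α(T_deep − T_surf′) + β(S_deep − S_surf) = 0.
T_surf′ = T_deep − (β/α)·ΔS = 10.4 − (7.5 × 10⁻⁴/2.2 × 10⁻⁴)·(-0.69) = 12.752 °C.
Cooling required: 16.3 − (12.752) = 3.548 °C.

12.8 °C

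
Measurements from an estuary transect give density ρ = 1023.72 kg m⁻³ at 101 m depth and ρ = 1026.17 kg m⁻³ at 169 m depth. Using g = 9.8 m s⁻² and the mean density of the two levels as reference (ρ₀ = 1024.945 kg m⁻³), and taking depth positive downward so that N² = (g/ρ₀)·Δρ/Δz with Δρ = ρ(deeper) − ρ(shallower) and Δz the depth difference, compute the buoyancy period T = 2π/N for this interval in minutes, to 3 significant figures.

5.64 min

Δρ = 1026.17 − 1023.72 = 2.45 kg m⁻³ over Δz = 169 − 101 = 68 m.
N² = (9.8/1024.945) × (2.45/68) = 3.4449 × 10⁻⁴ s⁻².
N = √(3.4449 × 10⁻⁴) = 0.018560 rad s⁻¹, so T = 2π/N = 338.53 s = 5.6422 min ≈ 5.64 min.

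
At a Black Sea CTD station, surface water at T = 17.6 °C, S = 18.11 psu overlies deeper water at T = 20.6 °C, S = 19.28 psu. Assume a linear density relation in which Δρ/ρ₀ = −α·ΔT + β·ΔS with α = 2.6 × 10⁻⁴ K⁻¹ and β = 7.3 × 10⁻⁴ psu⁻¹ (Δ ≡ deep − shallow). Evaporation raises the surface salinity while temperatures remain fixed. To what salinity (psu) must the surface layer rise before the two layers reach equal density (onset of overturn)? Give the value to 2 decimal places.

Neutral buoyancy requires −α(T_deep − T_surf) + β(S_deep − S_surf′) = 0.
S_surf′ = S_deep − (α/β)·ΔT = 19.28 − (2.6 × 10⁻⁴/7.3 × 10⁻⁴)·(+3.0) = 18.2115 psu.
Increase required: 18.2115 − 18.11 = 0.1015 psu.

18.21 psu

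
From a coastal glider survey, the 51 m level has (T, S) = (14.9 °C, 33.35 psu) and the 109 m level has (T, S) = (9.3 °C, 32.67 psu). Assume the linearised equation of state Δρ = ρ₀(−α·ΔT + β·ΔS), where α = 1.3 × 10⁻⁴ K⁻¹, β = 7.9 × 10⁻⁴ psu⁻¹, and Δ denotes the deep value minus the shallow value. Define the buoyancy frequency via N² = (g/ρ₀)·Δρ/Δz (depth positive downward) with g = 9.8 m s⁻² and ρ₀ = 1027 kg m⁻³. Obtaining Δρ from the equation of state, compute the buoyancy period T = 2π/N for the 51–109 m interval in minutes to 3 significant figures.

ΔT = -5.6 K, ΔS = -0.68 psu (deep − shallow).
Δρ/ρ₀ = −αΔT + βΔS = 7.28 × 10⁻⁴ − 5.372 × 10⁻⁴ = 1.908 × 10⁻⁴, so Δρ ≈ 0.1960 kg m⁻³.
N² = (g/ρ₀)·Δρ/Δz = g·(Δρ/ρ₀)/Δz = 9.8 × 1.908 × 10⁻⁴ / 58 = 3.2239 × 10⁻⁵ s⁻².
N = √(3.2239 × 10⁻⁵) = 5.6779 × 10⁻³ rad s⁻¹ → T = 2π/N = 1.1066 × 10³ s = 18.443 min ≈ 18.4 min.

18.4 min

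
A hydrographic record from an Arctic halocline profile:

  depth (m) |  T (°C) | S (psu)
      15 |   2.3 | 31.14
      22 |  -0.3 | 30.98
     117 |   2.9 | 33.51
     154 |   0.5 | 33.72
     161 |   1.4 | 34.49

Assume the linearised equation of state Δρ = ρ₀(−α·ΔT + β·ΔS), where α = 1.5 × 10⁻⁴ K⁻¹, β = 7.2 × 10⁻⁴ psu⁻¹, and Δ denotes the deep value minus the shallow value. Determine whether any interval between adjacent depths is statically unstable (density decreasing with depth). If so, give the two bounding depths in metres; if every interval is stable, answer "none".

none

Evaluate Δρ/ρ₀ = −αΔT + βΔS across each adjacent pair:
  15–22 m: −αΔT+βΔS = −(1.5 × 10⁻⁴)(-2.6)+(7.2 × 10⁻⁴)(-0.16) = 2.7 × 10⁻⁴ → stable
  22–117 m: −αΔT+βΔS = −(1.5 × 10⁻⁴)(+3.2)+(7.2 × 10⁻⁴)(+2.53) = 1.3 × 10⁻³ → stable
  117–154 m: −αΔT+βΔS = −(1.5 × 10⁻⁴)(-2.4)+(7.2 × 10⁻⁴)(+0.21) = 5.1 × 10⁻⁴ → stable
  154–161 m: −αΔT+βΔS = −(1.5 × 10⁻⁴)(+0.9)+(7.2 × 10⁻⁴)(+0.77) = 4.2 × 10⁻⁴ → stable
Every interval has Δρ > 0: the column is stably stratified throughout.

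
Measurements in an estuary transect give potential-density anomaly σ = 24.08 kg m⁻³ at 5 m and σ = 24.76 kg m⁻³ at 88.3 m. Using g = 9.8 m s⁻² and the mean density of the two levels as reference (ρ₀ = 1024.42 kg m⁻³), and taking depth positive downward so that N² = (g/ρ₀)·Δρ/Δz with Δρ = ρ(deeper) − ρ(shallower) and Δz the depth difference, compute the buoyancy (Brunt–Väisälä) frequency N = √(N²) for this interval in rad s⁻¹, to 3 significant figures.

8.84 × 10⁻³ rad s⁻¹

Δρ = 1024.76 − 1024.08 = 0.68 kg m⁻³ over Δz = 88.3 − 5 = 83.3 m.
N² = (9.8/1024.42) × (0.68/83.3) = 7.8093 × 10⁻⁵ s⁻².
N = √(7.8093 × 10⁻⁵) = 8.8370 × 10⁻³ rad s⁻¹ ≈ 8.84 × 10⁻³ rad s⁻¹.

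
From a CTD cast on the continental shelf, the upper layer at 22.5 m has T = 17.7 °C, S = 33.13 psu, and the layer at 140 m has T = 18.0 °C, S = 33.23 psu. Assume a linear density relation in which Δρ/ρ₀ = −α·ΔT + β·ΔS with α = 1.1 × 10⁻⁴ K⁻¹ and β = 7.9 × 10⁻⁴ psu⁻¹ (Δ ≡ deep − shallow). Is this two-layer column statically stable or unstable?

stable

ΔT = 18.0 − 17.7 = +0.3 K and ΔS = 33.23 − 33.13 = +0.10 psu (deep − shallow).
−αΔT = -3.30 × 10⁻⁵; βΔS = 7.90 × 10⁻⁵; sum Δρ/ρ₀ = 4.60 × 10⁻⁵.
Δρ/ρ₀ > 0, so Δρ > 0: deeper water is denser → statically stable.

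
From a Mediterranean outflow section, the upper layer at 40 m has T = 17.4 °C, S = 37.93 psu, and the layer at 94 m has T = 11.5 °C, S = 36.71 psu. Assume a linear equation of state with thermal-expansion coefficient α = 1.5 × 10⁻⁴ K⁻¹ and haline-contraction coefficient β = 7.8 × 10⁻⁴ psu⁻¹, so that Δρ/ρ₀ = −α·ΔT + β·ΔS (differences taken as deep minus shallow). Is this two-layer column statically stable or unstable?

ΔT = 11.5 − 17.4 = -5.9 K and ΔS = 36.71 − 37.93 = -1.22 psu (deep − shallow).
−αΔT = 8.85 × 10⁻⁴; βΔS = -9.516 × 10⁻⁴; sum Δρ/ρ₀ = -6.66 × 10⁻⁵.
Δρ/ρ₀ < 0, so Δρ < 0: deeper water is lighter → statically unstable; the column would overturn.

unstable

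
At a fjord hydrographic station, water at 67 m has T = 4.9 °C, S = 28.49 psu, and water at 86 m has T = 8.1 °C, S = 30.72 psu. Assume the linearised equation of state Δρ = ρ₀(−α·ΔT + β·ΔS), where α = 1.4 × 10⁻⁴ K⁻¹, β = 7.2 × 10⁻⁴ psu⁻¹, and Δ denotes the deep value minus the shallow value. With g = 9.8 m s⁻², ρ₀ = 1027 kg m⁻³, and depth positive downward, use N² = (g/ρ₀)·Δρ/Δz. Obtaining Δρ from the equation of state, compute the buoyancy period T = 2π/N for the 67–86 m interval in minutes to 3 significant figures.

ΔT = +3.2 K, ΔS = +2.23 psu (deep − shallow).
Δρ/ρ₀ = −αΔT + βΔS = -4.48 × 10⁻⁴ + 1.6056 × 10⁻³ = 1.1576 × 10⁻³, so Δρ ≈ 1.189 kg m⁻³.
N² = (g/ρ₀)·Δρ/Δz = g·(Δρ/ρ₀)/Δz = 9.8 × 1.1576 × 10⁻³ / 19 = 5.9708 × 10⁻⁴ s⁻².
N = √(5.9708 × 10⁻⁴) = 0.024435 rad s⁻¹ → T = 2π/N = 257.14 s = 4.2857 min ≈ 4.29 min.

4.29 min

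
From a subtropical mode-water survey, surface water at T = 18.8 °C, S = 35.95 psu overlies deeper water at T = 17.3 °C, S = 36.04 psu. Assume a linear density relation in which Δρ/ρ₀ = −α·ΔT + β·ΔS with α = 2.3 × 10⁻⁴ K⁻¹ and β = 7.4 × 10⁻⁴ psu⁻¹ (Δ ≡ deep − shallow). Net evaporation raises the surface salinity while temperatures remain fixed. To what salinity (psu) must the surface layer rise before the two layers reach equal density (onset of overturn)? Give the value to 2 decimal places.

Neutral buoyancy requires −α(T_deep − T_surf) + β(S_deep − S_surf′) = 0.
S_surf′ = S_deep − (α/β)·ΔT = 36.04 − (2.3 × 10⁻⁴/7.4 × 10⁻⁴)·(-1.5) = 36.5062 psu.
Increase required: 36.5062 − 35.95 = 0.5562 psu.

36.51 psu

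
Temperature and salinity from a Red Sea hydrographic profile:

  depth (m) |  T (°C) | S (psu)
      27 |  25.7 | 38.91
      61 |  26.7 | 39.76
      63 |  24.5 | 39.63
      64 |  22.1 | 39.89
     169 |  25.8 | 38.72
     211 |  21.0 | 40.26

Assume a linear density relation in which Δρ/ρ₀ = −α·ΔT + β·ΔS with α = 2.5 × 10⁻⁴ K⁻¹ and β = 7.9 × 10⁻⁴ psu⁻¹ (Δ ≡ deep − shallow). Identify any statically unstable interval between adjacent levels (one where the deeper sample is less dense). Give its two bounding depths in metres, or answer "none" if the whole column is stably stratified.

Evaluate Δρ/ρ₀ = −αΔT + βΔS across each adjacent pair:
  27–61 m: −αΔT+βΔS = −(2.5 × 10⁻⁴)(+1.0)+(7.9 × 10⁻⁴)(+0.85) = 4.2 × 10⁻⁴ → stable
  61–63 m: −αΔT+βΔS = −(2.5 × 10⁻⁴)(-2.2)+(7.9 × 10⁻⁴)(-0.13) = 4.5 × 10⁻⁴ → stable
  63–64 m: −αΔT+βΔS = −(2.5 × 10⁻⁴)(-2.4)+(7.9 × 10⁻⁴)(+0.26) = 8.1 × 10⁻⁴ → stable
  64–169 m: −αΔT+βΔS = −(2.5 × 10⁻⁴)(+3.7)+(7.9 × 10⁻⁴)(-1.17) = -1.8 × 10⁻³ → UNSTABLE
  169–211 m: −αΔT+βΔS = −(2.5 × 10⁻⁴)(-4.8)+(7.9 × 10⁻⁴)(+1.54) = 2.4 × 10⁻³ → stable
The 64–169 m interval has Δρ < 0: lighter water underlies denser water.

64–169 m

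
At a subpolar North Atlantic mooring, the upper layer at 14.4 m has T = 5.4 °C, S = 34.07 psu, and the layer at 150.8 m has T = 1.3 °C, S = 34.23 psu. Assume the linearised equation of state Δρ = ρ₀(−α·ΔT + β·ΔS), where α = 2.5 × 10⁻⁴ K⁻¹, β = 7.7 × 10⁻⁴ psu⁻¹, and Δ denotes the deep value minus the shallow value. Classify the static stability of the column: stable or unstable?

ΔT = 1.3 − 5.4 = -4.1 K and ΔS = 34.23 − 34.07 = +0.16 psu (deep − shallow).
−αΔT = 1.025 × 10⁻³; βΔS = 1.232 × 10⁻⁴; sum Δρ/ρ₀ = 1.1482 × 10⁻³.
Δρ/ρ₀ > 0, so Δρ > 0: deeper water is denser → statically stable.

stable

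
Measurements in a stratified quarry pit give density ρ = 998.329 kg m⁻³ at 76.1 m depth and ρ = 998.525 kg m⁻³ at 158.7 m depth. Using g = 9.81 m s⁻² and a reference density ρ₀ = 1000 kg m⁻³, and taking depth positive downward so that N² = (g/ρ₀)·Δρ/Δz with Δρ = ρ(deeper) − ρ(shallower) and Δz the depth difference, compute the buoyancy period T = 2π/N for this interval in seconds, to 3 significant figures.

Δρ = 998.525 − 998.329 = 0.196 kg m⁻³ over Δz = 158.7 − 76.1 = 82.6 m.
N² = (9.81/1000) × (0.196/82.6) = 2.3278 × 10⁻⁵ s⁻².
N = √(2.3278 × 10⁻⁵) = 4.8247 × 10⁻³ rad s⁻¹, so T = 2π/N = 1.3023 × 10³ s ≈ 1.30 × 10³ s.
Since Δρ > 0 the layer is stably stratified.

1.30 × 10³ s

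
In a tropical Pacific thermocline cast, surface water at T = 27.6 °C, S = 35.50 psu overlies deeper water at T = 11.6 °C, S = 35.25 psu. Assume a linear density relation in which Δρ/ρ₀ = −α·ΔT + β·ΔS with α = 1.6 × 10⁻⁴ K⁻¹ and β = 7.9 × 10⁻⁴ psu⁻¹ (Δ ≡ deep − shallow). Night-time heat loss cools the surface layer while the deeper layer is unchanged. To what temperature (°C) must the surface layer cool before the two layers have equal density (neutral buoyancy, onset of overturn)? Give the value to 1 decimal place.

Neutral buoyancy requires Δρ = 0, i.e. −α(T_deep − T_surf′) + β(S_deep − S_surf) = 0.
T_surf′ = T_deep − (β/α)·ΔS = 11.6 − (7.9 × 10⁻⁴/1.6 × 10⁻⁴)·(-0.25) = 12.834 °C.
Cooling required: 27.6 − (12.834) = 14.766 °C.

12.8 °C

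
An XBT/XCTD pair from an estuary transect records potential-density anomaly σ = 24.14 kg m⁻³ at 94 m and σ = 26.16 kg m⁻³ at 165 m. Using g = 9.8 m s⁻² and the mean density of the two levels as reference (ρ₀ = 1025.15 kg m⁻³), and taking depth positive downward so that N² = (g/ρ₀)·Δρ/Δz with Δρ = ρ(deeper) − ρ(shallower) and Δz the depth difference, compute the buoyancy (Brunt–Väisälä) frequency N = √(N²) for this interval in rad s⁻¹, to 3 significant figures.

0.0165 rad s⁻¹

Δρ = 1026.16 − 1024.14 = 2.02 kg m⁻³ over Δz = 165 − 94 = 71 m.
N² = (9.8/1025.15) × (2.02/71) = 2.7198 × 10⁻⁴ s⁻².
N = √(2.7198 × 10⁻⁴) = 0.016492 rad s⁻¹ ≈ 0.0165 rad s⁻¹.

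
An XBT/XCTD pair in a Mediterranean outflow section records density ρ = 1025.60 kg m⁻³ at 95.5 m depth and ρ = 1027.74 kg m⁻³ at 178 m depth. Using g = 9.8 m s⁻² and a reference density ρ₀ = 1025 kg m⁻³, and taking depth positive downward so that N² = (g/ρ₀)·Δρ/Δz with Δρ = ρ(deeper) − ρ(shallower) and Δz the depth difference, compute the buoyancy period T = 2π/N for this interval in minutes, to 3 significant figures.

6.65 min

Δρ = 1027.74 − 1025.60 = 2.14 kg m⁻³ over Δz = 178 − 95.5 = 82.5 m.
N² = (9.8/1025) × (2.14/82.5) = 2.4801 × 10⁻⁴ s⁻².
N = √(2.4801 × 10⁻⁴) = 0.015748 rad s⁻¹, so T = 2π/N = 398.98 s = 6.6497 min ≈ 6.65 min.
N² > 0, so the interval is statically stable.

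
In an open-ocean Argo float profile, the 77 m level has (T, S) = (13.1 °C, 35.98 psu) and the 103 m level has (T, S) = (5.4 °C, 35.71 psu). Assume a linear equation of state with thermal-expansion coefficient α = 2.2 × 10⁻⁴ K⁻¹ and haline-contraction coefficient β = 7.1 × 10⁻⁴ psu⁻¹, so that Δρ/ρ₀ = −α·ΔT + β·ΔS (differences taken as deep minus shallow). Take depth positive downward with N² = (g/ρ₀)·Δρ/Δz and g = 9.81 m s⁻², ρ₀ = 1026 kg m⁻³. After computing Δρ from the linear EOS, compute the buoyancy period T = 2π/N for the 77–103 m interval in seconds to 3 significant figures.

ΔT = -7.7 K, ΔS = -0.27 psu (deep − shallow).
Δρ/ρ₀ = −αΔT + βΔS = 1.694 × 10⁻³ − 1.917 × 10⁻⁴ = 1.5023 × 10⁻³, so Δρ ≈ 1.541 kg m⁻³.
N² = (g/ρ₀)·Δρ/Δz = g·(Δρ/ρ₀)/Δz = 9.81 × 1.5023 × 10⁻³ / 26 = 5.6683 × 10⁻⁴ s⁻².
N = √(5.6683 × 10⁻⁴) = 0.023808 rad s⁻¹ → T = 2π/N = 263.91 s ≈ 264 s.

264 s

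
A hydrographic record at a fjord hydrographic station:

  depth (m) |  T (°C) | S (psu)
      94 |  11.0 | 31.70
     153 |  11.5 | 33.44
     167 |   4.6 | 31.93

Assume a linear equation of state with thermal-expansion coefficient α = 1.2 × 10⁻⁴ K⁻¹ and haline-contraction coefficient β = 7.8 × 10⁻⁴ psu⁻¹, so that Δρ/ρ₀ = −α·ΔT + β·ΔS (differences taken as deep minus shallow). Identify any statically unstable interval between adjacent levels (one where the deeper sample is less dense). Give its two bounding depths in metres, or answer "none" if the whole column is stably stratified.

Evaluate Δρ/ρ₀ = −αΔT + βΔS across each adjacent pair:
  94–153 m: −αΔT+βΔS = −(1.2 × 10⁻⁴)(+0.5)+(7.8 × 10⁻⁴)(+1.74) = 1.3 × 10⁻³ → stable
  153–167 m: −αΔT+βΔS = −(1.2 × 10⁻⁴)(-6.9)+(7.8 × 10⁻⁴)(-1.51) = -3.5 × 10⁻⁴ → UNSTABLE
The 153–167 m interval has Δρ < 0: lighter water underlies denser water.

153–167 m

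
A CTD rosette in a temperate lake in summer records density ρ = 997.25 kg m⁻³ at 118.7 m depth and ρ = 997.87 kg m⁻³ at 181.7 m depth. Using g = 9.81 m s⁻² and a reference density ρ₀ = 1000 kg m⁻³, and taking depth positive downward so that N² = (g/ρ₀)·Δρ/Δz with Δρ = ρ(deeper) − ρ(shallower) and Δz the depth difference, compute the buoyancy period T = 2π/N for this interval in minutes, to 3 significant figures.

Δρ = 997.87 − 997.25 = 0.62 kg m⁻³ over Δz = 181.7 − 118.7 = 63 m.
N² = (9.81/1000) × (0.62/63) = 9.6543 × 10⁻⁵ s⁻².
N = √(9.6543 × 10⁻⁵) = 9.8256 × 10⁻³ rad s⁻¹, so T = 2π/N = 639.47 s = 10.658 min ≈ 10.7 min.

10.7 min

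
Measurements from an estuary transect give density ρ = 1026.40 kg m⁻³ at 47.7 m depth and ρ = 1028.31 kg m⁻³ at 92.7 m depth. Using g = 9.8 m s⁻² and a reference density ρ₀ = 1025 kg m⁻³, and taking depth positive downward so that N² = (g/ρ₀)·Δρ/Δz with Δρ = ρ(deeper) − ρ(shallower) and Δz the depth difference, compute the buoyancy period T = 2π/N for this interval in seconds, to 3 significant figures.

312 s

Δρ = 1028.31 − 1026.40 = 1.91 kg m⁻³ over Δz = 92.7 − 47.7 = 45 m.
N² = (9.8/1025) × (1.91/45) = 4.0581 × 10⁻⁴ s⁻².
N = √(4.0581 × 10⁻⁴) = 0.020145 rad s⁻¹, so T = 2π/N = 311.90 s ≈ 312 s.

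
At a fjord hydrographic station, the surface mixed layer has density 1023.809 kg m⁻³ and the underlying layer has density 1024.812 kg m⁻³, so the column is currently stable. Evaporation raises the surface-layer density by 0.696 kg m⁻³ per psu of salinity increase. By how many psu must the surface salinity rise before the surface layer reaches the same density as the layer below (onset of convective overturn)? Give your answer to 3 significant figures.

1.44 psu

Density deficit of the surface layer: 1024.812 − 1023.809 = 1.003 kg m⁻³.
Required change = 1.003 / 0.696 = 1.44 psu.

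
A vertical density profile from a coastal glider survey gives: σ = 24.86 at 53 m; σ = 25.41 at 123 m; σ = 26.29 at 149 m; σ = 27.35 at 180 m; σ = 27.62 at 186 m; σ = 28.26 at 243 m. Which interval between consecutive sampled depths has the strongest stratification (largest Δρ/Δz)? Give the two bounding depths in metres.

180–186 m

Compute the density gradient over each adjacent pair:
  53–123 m: Δρ/Δz = 0.55/70 = 7.9 × 10⁻³ kg m⁻⁴
  123–149 m: Δρ/Δz = 0.88/26 = 0.034 kg m⁻⁴
  149–180 m: Δρ/Δz = 1.06/31 = 0.034 kg m⁻⁴
  180–186 m: Δρ/Δz = 0.27/6 = 0.045 kg m⁻⁴
  186–243 m: Δρ/Δz = 0.64/57 = 0.011 kg m⁻⁴
The largest gradient is in the 180–186 m interval — the pycnocline.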